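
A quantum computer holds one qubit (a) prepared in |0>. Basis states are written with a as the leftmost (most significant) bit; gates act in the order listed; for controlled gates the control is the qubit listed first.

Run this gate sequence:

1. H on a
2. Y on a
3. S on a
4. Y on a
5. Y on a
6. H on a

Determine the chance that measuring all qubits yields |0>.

Outcome |0> occurs with probability 1/2.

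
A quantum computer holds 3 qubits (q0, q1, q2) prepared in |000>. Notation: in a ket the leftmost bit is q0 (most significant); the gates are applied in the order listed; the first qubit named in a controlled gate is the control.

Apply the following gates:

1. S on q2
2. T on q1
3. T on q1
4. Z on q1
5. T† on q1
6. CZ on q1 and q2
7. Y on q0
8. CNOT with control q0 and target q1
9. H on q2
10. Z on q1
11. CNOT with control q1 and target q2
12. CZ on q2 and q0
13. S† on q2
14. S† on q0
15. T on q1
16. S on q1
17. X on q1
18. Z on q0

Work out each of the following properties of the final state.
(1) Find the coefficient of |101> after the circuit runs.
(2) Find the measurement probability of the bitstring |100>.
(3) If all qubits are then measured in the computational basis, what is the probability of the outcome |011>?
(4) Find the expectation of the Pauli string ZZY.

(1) The final state's coefficient on |101> equals -sqrt(2)*exp(I*pi/4)/2.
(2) A full measurement returns |100> with probability 1/2.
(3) The probability of measuring |011> is 0.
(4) In the final state, ZZY has expectation -1.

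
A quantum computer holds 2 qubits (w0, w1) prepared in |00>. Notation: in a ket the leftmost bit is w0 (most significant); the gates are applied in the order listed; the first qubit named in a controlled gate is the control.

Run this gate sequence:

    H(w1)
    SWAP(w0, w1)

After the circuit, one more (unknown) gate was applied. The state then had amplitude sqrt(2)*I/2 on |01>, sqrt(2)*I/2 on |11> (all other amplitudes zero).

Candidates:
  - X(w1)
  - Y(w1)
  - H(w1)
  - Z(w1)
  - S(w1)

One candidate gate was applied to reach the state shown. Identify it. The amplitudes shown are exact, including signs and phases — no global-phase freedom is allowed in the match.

The applied gate was Y(w1).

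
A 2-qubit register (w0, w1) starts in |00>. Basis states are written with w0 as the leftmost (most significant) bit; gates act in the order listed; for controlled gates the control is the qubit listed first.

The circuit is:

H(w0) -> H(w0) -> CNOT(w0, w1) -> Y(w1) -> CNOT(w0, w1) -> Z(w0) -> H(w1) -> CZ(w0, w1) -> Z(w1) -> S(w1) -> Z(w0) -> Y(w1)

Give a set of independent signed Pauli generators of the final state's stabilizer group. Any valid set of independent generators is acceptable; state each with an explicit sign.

The stabilizer group can be generated by +IY, +ZI, among other valid generating sets.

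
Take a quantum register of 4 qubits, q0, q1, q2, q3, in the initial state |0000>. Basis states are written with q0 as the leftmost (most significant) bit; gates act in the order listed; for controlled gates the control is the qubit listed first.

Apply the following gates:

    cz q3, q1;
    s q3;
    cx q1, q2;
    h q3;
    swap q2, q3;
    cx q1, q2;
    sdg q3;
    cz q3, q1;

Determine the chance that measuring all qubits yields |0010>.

Outcome |0010> occurs with probability 1/2.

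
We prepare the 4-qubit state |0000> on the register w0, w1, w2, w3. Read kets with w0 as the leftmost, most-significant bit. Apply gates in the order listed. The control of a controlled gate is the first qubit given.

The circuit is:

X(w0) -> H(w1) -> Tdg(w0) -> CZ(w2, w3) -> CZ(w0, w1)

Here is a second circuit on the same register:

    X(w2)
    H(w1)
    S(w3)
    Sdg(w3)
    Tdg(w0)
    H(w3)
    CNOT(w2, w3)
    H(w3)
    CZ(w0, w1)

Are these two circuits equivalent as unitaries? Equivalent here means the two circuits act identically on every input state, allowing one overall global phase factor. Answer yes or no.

No — the two circuits implement different unitaries, even allowing a global phase.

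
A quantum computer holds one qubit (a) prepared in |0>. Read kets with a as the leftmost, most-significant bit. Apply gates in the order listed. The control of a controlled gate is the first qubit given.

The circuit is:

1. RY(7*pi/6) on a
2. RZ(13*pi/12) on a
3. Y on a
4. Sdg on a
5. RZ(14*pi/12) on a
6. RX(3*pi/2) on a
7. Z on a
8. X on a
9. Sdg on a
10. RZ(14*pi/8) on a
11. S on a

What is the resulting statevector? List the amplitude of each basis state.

After the circuit, the state carries amplitude ((1 - sqrt(3))*exp(11*I*pi/12) + (1 + sqrt(3))*exp(5*I*pi/6))*exp(I*pi/4)/4 on |0>, -sqrt(3)*exp(5*I*pi/12)/4 - sqrt(3)*exp(I*pi/3)/4 - exp(I*pi/3)/4 + exp(5*I*pi/12)/4 on |1>.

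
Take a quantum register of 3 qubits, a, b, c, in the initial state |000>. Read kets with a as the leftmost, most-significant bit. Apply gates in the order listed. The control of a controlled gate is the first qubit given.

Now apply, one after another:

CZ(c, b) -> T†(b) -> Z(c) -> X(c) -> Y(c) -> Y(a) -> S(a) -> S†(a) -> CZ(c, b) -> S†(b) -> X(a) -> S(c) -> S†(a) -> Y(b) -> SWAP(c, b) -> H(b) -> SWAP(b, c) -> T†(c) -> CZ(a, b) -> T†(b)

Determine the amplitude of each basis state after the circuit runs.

The final amplitudes are sqrt(2)*exp(I*pi/4)/2 on |010>, sqrt(2)/2 on |011>, and 0 on every other basis state.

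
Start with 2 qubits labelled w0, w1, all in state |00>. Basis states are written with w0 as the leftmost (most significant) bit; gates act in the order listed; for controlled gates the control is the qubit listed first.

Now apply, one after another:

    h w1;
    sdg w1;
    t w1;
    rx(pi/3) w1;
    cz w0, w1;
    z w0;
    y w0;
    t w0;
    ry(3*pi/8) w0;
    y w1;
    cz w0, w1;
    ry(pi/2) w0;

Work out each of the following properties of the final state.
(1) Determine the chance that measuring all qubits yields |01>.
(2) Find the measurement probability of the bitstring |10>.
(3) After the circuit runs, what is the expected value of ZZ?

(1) The probability of measuring |01> is -sqrt(sqrt(2) + 2)/8 - sqrt(6)/16 + sqrt(6*sqrt(2) + 12)/32 + 1/4.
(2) Outcome |10> occurs with probability -sqrt(sqrt(2) + 2)/8 - sqrt(6*sqrt(2) + 12)/32 + sqrt(6)/16 + 1/4.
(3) The expectation value of ZZ is sqrt(sqrt(2) + 2)/2.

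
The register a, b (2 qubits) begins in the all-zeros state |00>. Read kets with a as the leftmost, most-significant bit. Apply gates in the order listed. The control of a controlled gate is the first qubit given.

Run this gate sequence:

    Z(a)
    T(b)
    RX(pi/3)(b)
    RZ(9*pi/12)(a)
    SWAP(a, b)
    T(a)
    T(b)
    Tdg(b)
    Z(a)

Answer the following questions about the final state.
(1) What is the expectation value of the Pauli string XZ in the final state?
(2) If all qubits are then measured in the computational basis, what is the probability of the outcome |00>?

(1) The observable XZ averages to -sqrt(6)/4.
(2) A full measurement returns |00> with probability 3/4.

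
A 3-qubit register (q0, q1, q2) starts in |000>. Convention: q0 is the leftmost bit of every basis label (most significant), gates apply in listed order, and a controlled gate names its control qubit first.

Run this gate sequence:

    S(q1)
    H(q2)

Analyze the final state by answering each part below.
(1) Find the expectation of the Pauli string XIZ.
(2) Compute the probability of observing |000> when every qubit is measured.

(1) In the final state, XIZ has expectation 0.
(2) Outcome |000> occurs with probability 1/2.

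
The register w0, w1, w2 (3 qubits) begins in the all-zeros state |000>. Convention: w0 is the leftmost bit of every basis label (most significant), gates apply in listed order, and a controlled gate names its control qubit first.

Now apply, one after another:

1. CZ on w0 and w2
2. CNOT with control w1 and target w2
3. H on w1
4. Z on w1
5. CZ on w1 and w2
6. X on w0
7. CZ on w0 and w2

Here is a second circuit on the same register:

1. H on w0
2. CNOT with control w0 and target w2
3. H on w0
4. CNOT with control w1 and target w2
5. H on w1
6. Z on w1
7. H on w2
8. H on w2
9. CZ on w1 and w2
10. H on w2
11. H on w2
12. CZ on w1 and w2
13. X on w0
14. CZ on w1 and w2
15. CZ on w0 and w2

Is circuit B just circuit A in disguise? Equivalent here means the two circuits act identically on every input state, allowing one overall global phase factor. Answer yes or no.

No: there is an input state on which the two circuits produce genuinely different outputs (not merely differing by a phase).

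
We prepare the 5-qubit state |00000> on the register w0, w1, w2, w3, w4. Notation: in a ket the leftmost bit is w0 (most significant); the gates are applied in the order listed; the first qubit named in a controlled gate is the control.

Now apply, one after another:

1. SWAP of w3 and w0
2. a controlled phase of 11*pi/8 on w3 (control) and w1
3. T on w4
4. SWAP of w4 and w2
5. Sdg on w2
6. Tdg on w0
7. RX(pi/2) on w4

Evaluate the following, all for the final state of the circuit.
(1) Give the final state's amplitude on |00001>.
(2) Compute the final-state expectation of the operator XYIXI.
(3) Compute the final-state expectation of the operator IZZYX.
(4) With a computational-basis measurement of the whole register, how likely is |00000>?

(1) The amplitude on |00001> is -sqrt(2)*I/2.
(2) In the final state, XYIXI has expectation 0.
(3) The expectation value of IZZYX is 0.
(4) The probability of measuring |00000> is 1/2.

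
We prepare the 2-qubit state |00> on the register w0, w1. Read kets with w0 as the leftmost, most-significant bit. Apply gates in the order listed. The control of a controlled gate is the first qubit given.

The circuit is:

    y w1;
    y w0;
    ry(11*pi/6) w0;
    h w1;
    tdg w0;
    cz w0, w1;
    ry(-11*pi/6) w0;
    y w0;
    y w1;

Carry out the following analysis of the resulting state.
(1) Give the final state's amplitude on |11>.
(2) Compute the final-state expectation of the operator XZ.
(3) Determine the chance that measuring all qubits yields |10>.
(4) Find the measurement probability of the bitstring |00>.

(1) The final state's coefficient on |11> equals sqrt(2)*(1 + exp(3*I*pi/4))/8.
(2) In the final state, XZ has expectation sqrt(6)/8.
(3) A full measurement returns |10> with probability sqrt(2)/32 + 1/16.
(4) Outcome |00> occurs with probability 7/16 - sqrt(2)/32.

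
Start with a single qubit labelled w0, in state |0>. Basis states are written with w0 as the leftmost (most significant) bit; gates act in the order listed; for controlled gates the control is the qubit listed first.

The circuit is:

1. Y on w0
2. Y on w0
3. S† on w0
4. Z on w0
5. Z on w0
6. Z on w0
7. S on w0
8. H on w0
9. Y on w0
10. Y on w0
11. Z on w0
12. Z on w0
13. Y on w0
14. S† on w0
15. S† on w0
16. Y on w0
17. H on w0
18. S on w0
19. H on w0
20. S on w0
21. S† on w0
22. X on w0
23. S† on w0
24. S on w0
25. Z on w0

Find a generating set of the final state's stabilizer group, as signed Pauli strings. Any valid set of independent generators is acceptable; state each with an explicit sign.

One valid set of independent stabilizer generators is +X (any independent generating set of the same group is equally correct). Key observation: steps 10-13 multiply out to the identity, so the circuit reduces to the remaining gates.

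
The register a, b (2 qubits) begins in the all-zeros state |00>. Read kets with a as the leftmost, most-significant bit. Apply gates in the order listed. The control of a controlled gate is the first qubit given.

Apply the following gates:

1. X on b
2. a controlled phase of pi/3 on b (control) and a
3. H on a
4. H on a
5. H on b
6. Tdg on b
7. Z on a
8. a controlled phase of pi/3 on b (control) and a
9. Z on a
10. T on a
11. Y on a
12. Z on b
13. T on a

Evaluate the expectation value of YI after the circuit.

In the final state, YI has expectation 0. Key observation: the block from step 3 through step 4 cancels to the identity and can be dropped.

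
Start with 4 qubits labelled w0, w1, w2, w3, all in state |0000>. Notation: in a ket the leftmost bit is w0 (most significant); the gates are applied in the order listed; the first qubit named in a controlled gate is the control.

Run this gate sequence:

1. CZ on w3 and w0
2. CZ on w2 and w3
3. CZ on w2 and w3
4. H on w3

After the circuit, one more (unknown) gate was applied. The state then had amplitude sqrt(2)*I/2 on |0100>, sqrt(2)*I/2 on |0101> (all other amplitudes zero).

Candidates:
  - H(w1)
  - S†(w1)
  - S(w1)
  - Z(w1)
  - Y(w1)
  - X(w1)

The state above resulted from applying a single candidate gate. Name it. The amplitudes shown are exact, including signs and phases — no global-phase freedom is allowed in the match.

It was Y(w1) that produced the state shown. Key observation: gates 2-3 undo each other exactly, leaving only the rest of the circuit to track.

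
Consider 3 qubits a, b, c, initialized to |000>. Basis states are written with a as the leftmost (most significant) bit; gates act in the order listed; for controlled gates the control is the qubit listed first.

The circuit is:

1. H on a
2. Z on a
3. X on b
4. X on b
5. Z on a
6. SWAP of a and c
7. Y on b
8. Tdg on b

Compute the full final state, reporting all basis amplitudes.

The resulting statevector has amplitude sqrt(2)*exp(I*pi/4)/2 on |010>, sqrt(2)*exp(I*pi/4)/2 on |011>, and 0 on every other basis state.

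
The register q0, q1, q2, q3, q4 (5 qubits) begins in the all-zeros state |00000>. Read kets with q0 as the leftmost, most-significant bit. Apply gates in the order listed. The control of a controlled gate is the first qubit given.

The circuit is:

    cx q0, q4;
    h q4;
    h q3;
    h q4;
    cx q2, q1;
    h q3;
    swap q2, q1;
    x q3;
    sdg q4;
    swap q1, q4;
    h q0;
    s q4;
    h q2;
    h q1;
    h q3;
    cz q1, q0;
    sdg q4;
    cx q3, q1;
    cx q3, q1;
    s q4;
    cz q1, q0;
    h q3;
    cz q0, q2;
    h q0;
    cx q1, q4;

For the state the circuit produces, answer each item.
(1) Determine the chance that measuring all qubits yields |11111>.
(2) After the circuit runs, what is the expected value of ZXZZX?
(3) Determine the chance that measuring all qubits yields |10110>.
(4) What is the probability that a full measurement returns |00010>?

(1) Outcome |11111> occurs with probability 1/4. Key observation: the block from step 15 through step 22 cancels to the identity and can be dropped.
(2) The expectation value of ZXZZX is -1.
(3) A full measurement returns |10110> with probability 1/4.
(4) Outcome |00010> occurs with probability 1/4.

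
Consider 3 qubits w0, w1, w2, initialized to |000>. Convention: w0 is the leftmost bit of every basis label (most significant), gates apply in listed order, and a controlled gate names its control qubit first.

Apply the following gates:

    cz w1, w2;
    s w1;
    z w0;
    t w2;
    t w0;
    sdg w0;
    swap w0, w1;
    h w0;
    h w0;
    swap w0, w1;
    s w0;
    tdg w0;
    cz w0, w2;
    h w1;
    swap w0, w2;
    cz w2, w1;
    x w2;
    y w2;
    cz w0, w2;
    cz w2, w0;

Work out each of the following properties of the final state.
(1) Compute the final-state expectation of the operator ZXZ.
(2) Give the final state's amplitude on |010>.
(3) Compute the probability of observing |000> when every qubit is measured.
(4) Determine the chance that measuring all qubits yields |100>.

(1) The expectation value of ZXZ is 1. Key observation: the block from step 5 through step 12 cancels to the identity and can be dropped.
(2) |010> carries amplitude -sqrt(2)*I/2 in the final state.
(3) The probability of measuring |000> is 1/2.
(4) Outcome |100> occurs with probability 0.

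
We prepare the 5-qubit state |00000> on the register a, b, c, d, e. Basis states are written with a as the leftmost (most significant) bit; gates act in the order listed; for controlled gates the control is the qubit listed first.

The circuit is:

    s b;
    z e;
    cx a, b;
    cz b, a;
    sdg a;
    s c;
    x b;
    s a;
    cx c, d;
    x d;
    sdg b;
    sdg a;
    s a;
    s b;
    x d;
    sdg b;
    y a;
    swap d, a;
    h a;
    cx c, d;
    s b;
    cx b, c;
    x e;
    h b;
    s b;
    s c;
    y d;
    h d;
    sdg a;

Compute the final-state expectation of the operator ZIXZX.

The expectation value of ZIXZX is 0. Key observation: steps 10-15 multiply out to the identity, so the circuit reduces to the remaining gates.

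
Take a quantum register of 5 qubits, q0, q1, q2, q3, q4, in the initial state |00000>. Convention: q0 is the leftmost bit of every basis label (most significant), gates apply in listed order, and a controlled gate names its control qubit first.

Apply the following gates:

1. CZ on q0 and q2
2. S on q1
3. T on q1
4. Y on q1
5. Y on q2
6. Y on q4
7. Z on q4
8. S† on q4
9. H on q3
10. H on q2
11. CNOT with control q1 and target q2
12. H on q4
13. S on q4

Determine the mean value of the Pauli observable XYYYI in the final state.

In the final state, XYYYI has expectation 0.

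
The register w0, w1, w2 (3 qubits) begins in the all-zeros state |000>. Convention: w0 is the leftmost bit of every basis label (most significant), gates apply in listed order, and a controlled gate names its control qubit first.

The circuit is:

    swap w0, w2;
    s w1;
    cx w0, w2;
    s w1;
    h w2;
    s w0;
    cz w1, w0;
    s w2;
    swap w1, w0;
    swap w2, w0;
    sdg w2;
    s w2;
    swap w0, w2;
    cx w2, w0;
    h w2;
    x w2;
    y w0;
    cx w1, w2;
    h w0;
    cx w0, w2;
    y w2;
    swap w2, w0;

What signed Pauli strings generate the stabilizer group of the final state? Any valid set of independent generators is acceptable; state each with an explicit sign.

The final state is stabilized by the group generated by -YII, -IIX, +IZI; other independent generating sets are equally valid.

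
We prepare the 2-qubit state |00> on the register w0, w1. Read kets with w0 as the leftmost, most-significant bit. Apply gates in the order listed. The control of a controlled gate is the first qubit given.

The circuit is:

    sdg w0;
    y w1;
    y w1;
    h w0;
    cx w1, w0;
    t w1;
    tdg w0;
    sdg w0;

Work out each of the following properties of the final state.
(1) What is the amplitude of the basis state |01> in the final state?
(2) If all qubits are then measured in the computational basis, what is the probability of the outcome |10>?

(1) |01> carries amplitude 0 in the final state.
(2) A full measurement returns |10> with probability 1/2.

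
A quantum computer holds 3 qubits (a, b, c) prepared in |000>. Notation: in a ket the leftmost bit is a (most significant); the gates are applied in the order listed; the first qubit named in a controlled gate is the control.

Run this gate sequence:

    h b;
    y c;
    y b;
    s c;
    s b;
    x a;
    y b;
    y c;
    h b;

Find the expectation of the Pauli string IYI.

In the final state, IYI has expectation 1.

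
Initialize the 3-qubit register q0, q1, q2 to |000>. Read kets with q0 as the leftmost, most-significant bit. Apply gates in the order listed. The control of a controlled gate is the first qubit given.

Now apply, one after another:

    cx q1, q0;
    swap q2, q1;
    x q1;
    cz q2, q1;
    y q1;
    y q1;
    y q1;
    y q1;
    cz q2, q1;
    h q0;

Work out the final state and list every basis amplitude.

The final amplitudes are sqrt(2)/2 on |010>, sqrt(2)/2 on |110>, and 0 on every other basis state. Key observation: steps 4-9 multiply out to the identity, so the circuit reduces to the remaining gates.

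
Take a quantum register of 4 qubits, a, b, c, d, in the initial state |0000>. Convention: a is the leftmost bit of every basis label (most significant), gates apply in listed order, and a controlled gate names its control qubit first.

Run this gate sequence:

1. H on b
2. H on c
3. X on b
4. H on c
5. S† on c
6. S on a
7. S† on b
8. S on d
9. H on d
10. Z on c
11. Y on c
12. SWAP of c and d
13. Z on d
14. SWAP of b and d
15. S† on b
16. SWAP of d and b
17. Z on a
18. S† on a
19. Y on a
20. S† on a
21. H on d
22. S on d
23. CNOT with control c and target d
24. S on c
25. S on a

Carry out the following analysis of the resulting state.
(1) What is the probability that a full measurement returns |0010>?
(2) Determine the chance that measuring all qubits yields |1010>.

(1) A full measurement returns |0010> with probability 0.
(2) The probability of measuring |1010> is 1/8.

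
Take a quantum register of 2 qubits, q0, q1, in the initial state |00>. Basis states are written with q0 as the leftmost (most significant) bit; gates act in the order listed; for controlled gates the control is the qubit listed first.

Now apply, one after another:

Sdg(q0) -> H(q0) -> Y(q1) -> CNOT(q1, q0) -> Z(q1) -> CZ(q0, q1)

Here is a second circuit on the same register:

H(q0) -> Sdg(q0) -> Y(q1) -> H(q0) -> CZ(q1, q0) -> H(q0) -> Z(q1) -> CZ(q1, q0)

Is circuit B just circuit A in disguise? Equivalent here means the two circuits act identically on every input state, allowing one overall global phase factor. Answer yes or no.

No — the two circuits implement different unitaries, even allowing a global phase.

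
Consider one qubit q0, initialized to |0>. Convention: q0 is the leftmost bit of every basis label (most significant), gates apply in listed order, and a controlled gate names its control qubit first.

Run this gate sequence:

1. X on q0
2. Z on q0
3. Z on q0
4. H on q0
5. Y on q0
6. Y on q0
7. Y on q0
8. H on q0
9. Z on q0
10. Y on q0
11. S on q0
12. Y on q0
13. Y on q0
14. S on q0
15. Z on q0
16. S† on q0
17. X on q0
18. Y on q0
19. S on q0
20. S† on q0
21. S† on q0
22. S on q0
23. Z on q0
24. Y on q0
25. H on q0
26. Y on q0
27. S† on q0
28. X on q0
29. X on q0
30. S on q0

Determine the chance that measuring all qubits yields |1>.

The probability of measuring |1> is 1/2.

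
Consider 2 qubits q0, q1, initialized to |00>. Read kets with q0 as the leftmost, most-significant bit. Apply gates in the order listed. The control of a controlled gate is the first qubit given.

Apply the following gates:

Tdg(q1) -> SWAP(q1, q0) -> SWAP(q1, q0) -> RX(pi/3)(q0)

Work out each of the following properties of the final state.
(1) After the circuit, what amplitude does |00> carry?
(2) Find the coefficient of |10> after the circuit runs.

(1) The amplitude on |00> is sqrt(3)/2. Key observation: gates 2-3 undo each other exactly, leaving only the rest of the circuit to track.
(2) The final state's coefficient on |10> equals -I/2.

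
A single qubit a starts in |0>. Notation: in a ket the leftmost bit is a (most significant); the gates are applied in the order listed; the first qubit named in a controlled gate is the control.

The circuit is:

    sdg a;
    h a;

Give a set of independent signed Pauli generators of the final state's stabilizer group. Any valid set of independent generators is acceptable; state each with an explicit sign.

The stabilizer group can be generated by +X, among other valid generating sets.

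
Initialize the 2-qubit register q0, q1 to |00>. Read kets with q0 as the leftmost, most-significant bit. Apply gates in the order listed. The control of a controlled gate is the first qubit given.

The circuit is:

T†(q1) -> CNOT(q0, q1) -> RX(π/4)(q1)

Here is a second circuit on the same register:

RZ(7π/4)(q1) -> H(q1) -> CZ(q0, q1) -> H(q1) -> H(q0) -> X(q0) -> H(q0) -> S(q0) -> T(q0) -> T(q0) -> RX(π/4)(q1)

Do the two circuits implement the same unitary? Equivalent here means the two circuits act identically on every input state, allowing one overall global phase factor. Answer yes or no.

Yes, they are equivalent — the unitaries differ by at most a global phase.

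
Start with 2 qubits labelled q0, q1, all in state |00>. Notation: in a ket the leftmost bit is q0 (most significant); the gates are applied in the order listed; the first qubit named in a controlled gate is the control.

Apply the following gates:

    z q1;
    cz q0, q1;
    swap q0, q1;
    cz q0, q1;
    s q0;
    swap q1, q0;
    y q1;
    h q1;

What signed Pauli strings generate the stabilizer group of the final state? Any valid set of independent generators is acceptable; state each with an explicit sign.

The final state is stabilized by the group generated by -IX, +ZI; other independent generating sets are equally valid.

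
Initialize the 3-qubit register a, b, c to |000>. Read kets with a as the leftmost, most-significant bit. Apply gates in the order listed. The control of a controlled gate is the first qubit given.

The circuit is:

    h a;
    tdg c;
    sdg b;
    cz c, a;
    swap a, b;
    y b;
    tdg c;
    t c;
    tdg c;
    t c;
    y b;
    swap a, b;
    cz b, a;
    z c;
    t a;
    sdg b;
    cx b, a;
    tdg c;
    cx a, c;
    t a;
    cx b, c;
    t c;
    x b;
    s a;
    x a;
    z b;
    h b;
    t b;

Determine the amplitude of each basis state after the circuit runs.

The resulting statevector has amplitude 0 on |000>, exp(I*pi/4)/2 on |001>, 0 on |010>, -I/2 on |011>, -1/2 on |100>, 0 on |101>, exp(I*pi/4)/2 on |110>, 0 on |111>. Key observation: gates 5-12 undo each other exactly, leaving only the rest of the circuit to track.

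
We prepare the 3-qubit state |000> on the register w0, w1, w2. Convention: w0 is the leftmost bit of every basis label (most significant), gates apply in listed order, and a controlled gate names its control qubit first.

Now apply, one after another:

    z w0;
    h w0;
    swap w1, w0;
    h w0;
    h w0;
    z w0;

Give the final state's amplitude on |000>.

|000> carries amplitude sqrt(2)/2 in the final state.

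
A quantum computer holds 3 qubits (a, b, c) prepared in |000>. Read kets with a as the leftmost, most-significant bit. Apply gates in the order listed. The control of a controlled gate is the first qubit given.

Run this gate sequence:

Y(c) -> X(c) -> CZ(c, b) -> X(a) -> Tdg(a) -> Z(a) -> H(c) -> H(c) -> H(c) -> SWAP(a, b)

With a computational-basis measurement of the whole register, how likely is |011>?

The probability of measuring |011> is 1/2.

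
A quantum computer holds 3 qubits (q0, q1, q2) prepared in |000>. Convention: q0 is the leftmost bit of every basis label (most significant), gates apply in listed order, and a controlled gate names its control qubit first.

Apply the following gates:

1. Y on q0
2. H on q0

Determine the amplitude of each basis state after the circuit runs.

After the circuit, the state carries amplitude sqrt(2)*I/2 on |000>, -sqrt(2)*I/2 on |100>, and 0 on every other basis state.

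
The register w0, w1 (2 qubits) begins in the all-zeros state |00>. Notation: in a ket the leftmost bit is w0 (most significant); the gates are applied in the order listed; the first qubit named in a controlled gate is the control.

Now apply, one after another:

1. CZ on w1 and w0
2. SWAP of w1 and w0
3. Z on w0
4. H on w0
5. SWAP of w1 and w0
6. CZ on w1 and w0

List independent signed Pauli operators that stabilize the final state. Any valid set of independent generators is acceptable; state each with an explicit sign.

The stabilizer group can be generated by +IX, +ZI, among other valid generating sets.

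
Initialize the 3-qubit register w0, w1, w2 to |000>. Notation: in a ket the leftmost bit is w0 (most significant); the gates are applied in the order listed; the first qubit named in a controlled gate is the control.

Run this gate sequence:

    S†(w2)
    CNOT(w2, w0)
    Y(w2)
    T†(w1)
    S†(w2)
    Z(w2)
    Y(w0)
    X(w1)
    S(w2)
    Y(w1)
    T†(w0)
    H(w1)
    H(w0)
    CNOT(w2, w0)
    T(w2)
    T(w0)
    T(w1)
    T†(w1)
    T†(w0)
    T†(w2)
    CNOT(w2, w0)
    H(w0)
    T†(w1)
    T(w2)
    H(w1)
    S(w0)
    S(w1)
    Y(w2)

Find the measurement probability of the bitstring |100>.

The probability of measuring |100> is sqrt(2)/4 + 1/2. Key observation: the block from step 14 through step 21 cancels to the identity and can be dropped.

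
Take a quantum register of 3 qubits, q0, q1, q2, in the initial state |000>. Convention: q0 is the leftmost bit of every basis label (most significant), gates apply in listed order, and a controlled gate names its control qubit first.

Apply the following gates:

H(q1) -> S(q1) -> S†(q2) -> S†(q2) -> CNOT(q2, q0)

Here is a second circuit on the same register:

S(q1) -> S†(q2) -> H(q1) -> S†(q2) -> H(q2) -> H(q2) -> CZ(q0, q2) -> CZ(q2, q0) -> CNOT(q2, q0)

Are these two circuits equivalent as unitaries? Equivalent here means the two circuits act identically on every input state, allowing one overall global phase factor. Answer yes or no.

No, they are not equivalent — no single phase factor reconciles the two unitaries.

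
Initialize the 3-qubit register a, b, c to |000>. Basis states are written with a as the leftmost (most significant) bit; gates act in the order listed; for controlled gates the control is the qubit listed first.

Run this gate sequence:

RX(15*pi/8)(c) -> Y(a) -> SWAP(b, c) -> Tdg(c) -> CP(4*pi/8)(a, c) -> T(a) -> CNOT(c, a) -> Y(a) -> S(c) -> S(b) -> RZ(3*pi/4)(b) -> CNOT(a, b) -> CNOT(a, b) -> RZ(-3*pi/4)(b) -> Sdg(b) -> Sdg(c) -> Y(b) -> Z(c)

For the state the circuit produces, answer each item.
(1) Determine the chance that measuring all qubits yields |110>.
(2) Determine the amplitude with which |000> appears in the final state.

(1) A full measurement returns |110> with probability 0. Key observation: gates 9-16 undo each other exactly, leaving only the rest of the circuit to track.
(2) The amplitude on |000> is -exp(I*pi/4)*sin(pi/16).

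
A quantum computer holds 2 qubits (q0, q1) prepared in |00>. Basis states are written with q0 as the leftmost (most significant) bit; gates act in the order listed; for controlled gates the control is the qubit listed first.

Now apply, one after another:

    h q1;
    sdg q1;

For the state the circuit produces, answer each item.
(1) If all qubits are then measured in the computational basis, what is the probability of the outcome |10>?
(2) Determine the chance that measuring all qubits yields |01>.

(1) Outcome |10> occurs with probability 0.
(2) A full measurement returns |01> with probability 1/2.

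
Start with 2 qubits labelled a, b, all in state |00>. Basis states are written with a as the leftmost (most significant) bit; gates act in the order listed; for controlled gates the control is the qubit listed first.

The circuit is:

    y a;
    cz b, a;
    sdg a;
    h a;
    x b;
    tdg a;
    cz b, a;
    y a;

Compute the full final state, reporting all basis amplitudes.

The final amplitudes are 0 on |00>, -sqrt(2)*exp(I*pi/4)/2 on |01>, 0 on |10>, sqrt(2)*I/2 on |11>.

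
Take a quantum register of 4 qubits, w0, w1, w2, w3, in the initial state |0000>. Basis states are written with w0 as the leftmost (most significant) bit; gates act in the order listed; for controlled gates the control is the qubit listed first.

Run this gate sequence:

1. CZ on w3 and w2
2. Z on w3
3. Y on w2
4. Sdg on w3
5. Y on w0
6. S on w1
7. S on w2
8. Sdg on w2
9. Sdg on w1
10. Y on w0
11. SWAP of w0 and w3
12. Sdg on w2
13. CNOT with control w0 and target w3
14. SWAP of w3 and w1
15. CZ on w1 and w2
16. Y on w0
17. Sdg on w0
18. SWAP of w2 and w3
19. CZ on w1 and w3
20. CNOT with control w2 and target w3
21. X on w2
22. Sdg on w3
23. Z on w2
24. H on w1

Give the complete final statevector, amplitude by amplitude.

The resulting statevector has amplitude sqrt(2)*I/2 on |1011>, sqrt(2)*I/2 on |1111>, and 0 on every other basis state. Key observation: the block from step 5 through step 10 cancels to the identity and can be dropped.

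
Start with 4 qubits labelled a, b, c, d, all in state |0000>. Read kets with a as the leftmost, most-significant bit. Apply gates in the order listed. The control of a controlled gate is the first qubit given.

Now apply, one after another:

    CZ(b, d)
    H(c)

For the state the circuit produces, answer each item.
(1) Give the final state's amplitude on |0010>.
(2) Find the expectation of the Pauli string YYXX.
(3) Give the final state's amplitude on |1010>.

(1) The final state's coefficient on |0010> equals sqrt(2)/2.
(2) The expectation value of YYXX is 0.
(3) |1010> carries amplitude 0 in the final state.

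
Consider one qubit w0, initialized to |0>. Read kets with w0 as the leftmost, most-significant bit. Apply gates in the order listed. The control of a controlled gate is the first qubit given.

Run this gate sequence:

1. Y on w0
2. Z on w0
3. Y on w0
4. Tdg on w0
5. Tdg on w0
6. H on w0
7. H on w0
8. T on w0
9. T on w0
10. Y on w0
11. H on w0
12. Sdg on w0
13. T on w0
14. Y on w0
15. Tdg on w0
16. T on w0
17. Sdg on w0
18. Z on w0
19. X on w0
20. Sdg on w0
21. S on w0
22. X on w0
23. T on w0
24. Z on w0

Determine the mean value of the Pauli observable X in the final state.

The observable X averages to 1. Key observation: gates 3-10 undo each other exactly, leaving only the rest of the circuit to track.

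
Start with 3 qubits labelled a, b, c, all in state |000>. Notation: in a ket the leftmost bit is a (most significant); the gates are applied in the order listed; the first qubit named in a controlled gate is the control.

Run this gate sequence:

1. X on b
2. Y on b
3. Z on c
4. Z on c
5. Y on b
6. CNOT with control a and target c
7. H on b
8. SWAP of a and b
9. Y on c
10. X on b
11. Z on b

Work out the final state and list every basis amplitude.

The final amplitudes are -sqrt(2)*I/2 on |011>, sqrt(2)*I/2 on |111>, and 0 on every other basis state. Key observation: steps 2-5 multiply out to the identity, so the circuit reduces to the remaining gates.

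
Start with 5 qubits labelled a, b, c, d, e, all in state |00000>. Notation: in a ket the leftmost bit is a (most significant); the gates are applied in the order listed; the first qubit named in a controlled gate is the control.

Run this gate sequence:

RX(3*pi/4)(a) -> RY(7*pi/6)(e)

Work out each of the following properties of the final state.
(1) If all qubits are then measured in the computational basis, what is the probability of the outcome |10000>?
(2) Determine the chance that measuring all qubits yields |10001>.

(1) Outcome |10000> occurs with probability -sqrt(3)/8 - sqrt(6)/16 + sqrt(2)/8 + 1/4.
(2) Outcome |10001> occurs with probability sqrt(6)/16 + sqrt(2)/8 + sqrt(3)/8 + 1/4.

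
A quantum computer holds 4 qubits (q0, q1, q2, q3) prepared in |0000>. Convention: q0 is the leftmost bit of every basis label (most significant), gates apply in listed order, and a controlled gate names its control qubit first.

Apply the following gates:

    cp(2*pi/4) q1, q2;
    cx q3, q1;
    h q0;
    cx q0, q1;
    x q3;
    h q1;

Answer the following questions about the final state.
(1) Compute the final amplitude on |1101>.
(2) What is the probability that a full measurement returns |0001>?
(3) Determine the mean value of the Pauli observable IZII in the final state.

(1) The final state's coefficient on |1101> equals -1/2.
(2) A full measurement returns |0001> with probability 1/4.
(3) The observable IZII averages to 0.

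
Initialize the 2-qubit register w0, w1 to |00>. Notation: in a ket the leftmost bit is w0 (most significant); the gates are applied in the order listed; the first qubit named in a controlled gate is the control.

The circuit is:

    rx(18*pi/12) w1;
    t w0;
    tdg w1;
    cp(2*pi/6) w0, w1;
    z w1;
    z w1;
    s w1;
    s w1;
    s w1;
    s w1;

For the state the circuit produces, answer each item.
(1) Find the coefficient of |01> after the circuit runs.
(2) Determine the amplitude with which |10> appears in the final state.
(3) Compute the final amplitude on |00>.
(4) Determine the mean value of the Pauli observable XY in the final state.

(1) |01> carries amplitude -sqrt(2)*exp(I*pi/4)/2 in the final state. Key observation: gates 7-10 undo each other exactly, leaving only the rest of the circuit to track.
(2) The final state's coefficient on |10> equals 0.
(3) The final state's coefficient on |00> equals -sqrt(2)/2.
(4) The observable XY averages to 0.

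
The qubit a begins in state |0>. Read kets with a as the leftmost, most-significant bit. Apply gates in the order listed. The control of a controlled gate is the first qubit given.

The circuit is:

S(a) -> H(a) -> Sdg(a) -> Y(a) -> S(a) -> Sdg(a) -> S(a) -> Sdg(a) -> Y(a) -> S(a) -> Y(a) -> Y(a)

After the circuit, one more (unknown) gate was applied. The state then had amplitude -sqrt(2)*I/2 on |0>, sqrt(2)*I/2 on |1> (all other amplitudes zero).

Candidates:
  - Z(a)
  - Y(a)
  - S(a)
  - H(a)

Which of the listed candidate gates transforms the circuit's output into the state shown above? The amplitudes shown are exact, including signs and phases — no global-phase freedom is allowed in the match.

The applied gate was Y(a). Key observation: the block from step 3 through step 10 cancels to the identity and can be dropped.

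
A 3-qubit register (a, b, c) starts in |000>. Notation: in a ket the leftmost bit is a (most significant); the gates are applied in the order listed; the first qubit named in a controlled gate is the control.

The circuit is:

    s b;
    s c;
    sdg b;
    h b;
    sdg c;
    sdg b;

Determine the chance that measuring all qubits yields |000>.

Outcome |000> occurs with probability 1/2.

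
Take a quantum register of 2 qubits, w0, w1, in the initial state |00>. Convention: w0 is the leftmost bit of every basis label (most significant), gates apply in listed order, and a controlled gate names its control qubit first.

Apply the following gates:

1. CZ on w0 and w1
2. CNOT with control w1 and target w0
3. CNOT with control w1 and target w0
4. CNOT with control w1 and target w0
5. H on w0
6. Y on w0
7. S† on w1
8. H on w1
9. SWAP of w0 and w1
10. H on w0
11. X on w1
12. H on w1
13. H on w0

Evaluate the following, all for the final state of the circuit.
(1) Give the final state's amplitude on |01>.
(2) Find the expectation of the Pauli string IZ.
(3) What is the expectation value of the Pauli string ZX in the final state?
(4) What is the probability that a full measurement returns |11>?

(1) The final state's coefficient on |01> equals sqrt(2)*I/2.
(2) The observable IZ averages to -1.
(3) In the final state, ZX has expectation 0.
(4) Outcome |11> occurs with probability 1/2.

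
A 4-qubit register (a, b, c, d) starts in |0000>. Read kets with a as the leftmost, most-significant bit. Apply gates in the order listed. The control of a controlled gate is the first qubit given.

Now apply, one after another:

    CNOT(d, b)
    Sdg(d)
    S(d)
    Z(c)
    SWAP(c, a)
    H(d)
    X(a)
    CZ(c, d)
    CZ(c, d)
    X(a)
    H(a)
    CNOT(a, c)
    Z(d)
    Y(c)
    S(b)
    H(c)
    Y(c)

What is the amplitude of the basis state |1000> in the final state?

The final state's coefficient on |1000> equals -sqrt(2)/4. Key observation: gates 8-9 undo each other exactly, leaving only the rest of the circuit to track.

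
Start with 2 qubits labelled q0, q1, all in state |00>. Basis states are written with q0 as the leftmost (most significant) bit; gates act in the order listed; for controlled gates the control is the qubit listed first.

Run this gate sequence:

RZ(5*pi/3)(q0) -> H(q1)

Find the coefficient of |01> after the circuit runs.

The final state's coefficient on |01> equals -sqrt(2)*exp(I*pi/6)/2.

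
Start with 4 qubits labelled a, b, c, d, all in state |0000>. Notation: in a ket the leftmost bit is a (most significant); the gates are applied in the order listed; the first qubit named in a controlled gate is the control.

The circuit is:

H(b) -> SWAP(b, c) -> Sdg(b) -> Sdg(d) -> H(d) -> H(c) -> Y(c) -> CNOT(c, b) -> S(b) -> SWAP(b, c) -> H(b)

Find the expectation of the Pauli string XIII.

In the final state, XIII has expectation 0.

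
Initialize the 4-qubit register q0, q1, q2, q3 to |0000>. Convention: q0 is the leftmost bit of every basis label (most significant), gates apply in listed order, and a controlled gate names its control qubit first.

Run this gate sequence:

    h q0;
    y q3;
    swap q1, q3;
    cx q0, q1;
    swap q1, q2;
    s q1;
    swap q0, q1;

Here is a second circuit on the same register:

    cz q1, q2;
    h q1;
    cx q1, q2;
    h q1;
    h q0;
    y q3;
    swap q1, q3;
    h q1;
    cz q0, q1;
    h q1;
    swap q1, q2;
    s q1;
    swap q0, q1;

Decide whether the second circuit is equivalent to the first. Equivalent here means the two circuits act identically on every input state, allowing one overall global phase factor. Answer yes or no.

No: there is an input state on which the two circuits produce genuinely different outputs (not merely differing by a phase).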